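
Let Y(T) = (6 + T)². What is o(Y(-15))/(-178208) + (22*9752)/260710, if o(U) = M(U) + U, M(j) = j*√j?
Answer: 9505570513/11615151920 ≈ 0.81838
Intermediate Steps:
M(j) = j^(3/2)
o(U) = U + U^(3/2) (o(U) = U^(3/2) + U = U + U^(3/2))
o(Y(-15))/(-178208) + (22*9752)/260710 = ((6 - 15)² + ((6 - 15)²)^(3/2))/(-178208) + (22*9752)/260710 = ((-9)² + ((-9)²)^(3/2))*(-1/178208) + 214544*(1/260710) = (81 + 81^(3/2))*(-1/178208) + 107272/130355 = (81 + 729)*(-1/178208) + 107272/130355 = 810*(-1/178208) + 107272/130355 = -405/89104 + 107272/130355 = 9505570513/11615151920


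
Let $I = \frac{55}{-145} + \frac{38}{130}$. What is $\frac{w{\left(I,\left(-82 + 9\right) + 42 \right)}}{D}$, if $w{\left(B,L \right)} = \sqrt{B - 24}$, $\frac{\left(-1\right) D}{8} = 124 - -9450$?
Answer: $- \frac{i \sqrt{21396635}}{72187960} \approx - 6.4078 \cdot 10^{-5} i$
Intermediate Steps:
$D = -76592$ ($D = - 8 \left(124 - -9450\right) = - 8 \left(124 + 9450\right) = \left(-8\right) 9574 = -76592$)
$I = - \frac{164}{1885}$ ($I = 55 \left(- \frac{1}{145}\right) + 38 \cdot \frac{1}{130} = - \frac{11}{29} + \frac{19}{65} = - \frac{164}{1885} \approx -0.087003$)
$w{\left(B,L \right)} = \sqrt{-24 + B}$
$\frac{w{\left(I,\left(-82 + 9\right) + 42 \right)}}{D} = \frac{\sqrt{-24 - \frac{164}{1885}}}{-76592} = \sqrt{- \frac{45404}{1885}} \left(- \frac{1}{76592}\right) = \frac{2 i \sqrt{21396635}}{1885} \left(- \frac{1}{76592}\right) = - \frac{i \sqrt{21396635}}{72187960}$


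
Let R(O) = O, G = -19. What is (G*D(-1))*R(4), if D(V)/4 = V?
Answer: 304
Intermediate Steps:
D(V) = 4*V
(G*D(-1))*R(4) = -76*(-1)*4 = -19*(-4)*4 = 76*4 = 304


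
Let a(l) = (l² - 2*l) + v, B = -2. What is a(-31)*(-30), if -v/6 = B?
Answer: -31050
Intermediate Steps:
v = 12 (v = -6*(-2) = 12)
a(l) = 12 + l² - 2*l (a(l) = (l² - 2*l) + 12 = 12 + l² - 2*l)
a(-31)*(-30) = (12 + (-31)² - 2*(-31))*(-30) = (12 + 961 + 62)*(-30) = 1035*(-30) = -31050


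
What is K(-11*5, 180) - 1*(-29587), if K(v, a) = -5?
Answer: 29582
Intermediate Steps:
K(-11*5, 180) - 1*(-29587) = -5 - 1*(-29587) = -5 + 29587 = 29582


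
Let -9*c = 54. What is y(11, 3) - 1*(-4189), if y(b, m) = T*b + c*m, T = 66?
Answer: 4897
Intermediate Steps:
c = -6 (c = -⅑*54 = -6)
y(b, m) = -6*m + 66*b (y(b, m) = 66*b - 6*m = -6*m + 66*b)
y(11, 3) - 1*(-4189) = (-6*3 + 66*11) - 1*(-4189) = (-18 + 726) + 4189 = 708 + 4189 = 4897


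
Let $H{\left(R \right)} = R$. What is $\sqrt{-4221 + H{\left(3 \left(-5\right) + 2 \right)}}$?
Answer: $i \sqrt{4234} \approx 65.069 i$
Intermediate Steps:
$\sqrt{-4221 + H{\left(3 \left(-5\right) + 2 \right)}} = \sqrt{-4221 + \left(3 \left(-5\right) + 2\right)} = \sqrt{-4221 + \left(-15 + 2\right)} = \sqrt{-4221 - 13} = \sqrt{-4234} = i \sqrt{4234}$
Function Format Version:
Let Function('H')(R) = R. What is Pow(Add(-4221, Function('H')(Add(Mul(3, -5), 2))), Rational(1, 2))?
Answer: Mul(I, Pow(4234, Rational(1, 2))) ≈ Mul(65.069, I)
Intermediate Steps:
Pow(Add(-4221, Function('H')(Add(Mul(3, -5), 2))), Rational(1, 2)) = Pow(Add(-4221, Add(Mul(3, -5), 2)), Rational(1, 2)) = Pow(Add(-4221, Add(-15, 2)), Rational(1, 2)) = Pow(Add(-4221, -13), Rational(1, 2)) = Pow(-4234, Rational(1, 2)) = Mul(I, Pow(4234, Rational(1, 2)))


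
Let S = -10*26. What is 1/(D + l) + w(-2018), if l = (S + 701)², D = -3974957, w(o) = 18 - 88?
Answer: -264633321/3780476 ≈ -70.000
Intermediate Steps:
S = -260
w(o) = -70
l = 194481 (l = (-260 + 701)² = 441² = 194481)
1/(D + l) + w(-2018) = 1/(-3974957 + 194481) - 70 = 1/(-3780476) - 70 = -1/3780476 - 70 = -264633321/3780476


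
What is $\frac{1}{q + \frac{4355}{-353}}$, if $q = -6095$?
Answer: $- \frac{353}{2155890} \approx -0.00016374$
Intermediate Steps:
$\frac{1}{q + \frac{4355}{-353}} = \frac{1}{-6095 + \frac{4355}{-353}} = \frac{1}{-6095 + 4355 \left(- \frac{1}{353}\right)} = \frac{1}{-6095 - \frac{4355}{353}} = \frac{1}{- \frac{2155890}{353}} = - \frac{353}{2155890}$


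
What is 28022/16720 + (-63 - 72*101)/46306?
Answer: 293736383/193559080 ≈ 1.5176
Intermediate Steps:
28022/16720 + (-63 - 72*101)/46306 = 28022*(1/16720) + (-63 - 7272)*(1/46306) = 14011/8360 - 7335*1/46306 = 14011/8360 - 7335/46306 = 293736383/193559080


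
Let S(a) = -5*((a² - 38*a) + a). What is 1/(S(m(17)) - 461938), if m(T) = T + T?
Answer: -1/461428 ≈ -2.1672e-6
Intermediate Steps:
m(T) = 2*T
S(a) = -5*a² + 185*a (S(a) = -5*(a² - 37*a) = -5*a² + 185*a)
1/(S(m(17)) - 461938) = 1/(5*(2*17)*(37 - 2*17) - 461938) = 1/(5*34*(37 - 1*34) - 461938) = 1/(5*34*(37 - 34) - 461938) = 1/(5*34*3 - 461938) = 1/(510 - 461938) = 1/(-461428) = -1/461428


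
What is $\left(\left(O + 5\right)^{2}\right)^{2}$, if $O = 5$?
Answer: $10000$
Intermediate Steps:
$\left(\left(O + 5\right)^{2}\right)^{2} = \left(\left(5 + 5\right)^{2}\right)^{2} = \left(10^{2}\right)^{2} = 100^{2} = 10000$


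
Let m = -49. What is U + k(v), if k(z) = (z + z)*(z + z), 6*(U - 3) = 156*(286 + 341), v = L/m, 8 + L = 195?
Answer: 39288181/2401 ≈ 16363.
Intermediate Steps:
L = 187 (L = -8 + 195 = 187)
v = -187/49 (v = 187/(-49) = 187*(-1/49) = -187/49 ≈ -3.8163)
U = 16305 (U = 3 + (156*(286 + 341))/6 = 3 + (156*627)/6 = 3 + (1/6)*97812 = 3 + 16302 = 16305)
k(z) = 4*z**2 (k(z) = (2*z)*(2*z) = 4*z**2)
U + k(v) = 16305 + 4*(-187/49)**2 = 16305 + 4*(34969/2401) = 16305 + 139876/2401 = 39288181/2401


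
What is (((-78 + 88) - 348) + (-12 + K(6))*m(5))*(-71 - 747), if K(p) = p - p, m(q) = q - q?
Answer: 276484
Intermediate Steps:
m(q) = 0
K(p) = 0
(((-78 + 88) - 348) + (-12 + K(6))*m(5))*(-71 - 747) = (((-78 + 88) - 348) + (-12 + 0)*0)*(-71 - 747) = ((10 - 348) - 12*0)*(-818) = (-338 + 0)*(-818) = -338*(-818) = 276484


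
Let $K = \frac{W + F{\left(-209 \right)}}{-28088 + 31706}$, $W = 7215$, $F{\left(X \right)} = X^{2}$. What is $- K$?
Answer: $- \frac{25448}{1809} \approx -14.067$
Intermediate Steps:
$K = \frac{25448}{1809}$ ($K = \frac{7215 + \left(-209\right)^{2}}{-28088 + 31706} = \frac{7215 + 43681}{3618} = 50896 \cdot \frac{1}{3618} = \frac{25448}{1809} \approx 14.067$)
$- K = \left(-1\right) \frac{25448}{1809} = - \frac{25448}{1809}$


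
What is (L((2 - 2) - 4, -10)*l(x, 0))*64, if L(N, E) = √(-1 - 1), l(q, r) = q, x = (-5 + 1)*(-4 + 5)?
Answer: -256*I*√2 ≈ -362.04*I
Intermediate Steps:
x = -4 (x = -4*1 = -4)
L(N, E) = I*√2 (L(N, E) = √(-2) = I*√2)
(L((2 - 2) - 4, -10)*l(x, 0))*64 = ((I*√2)*(-4))*64 = -4*I*√2*64 = -256*I*√2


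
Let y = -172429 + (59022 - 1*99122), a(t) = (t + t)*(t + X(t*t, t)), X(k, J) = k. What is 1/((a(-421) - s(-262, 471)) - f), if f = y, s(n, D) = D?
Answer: -1/148670382 ≈ -6.7263e-9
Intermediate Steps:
a(t) = 2*t*(t + t²) (a(t) = (t + t)*(t + t*t) = (2*t)*(t + t²) = 2*t*(t + t²))
y = -212529 (y = -172429 + (59022 - 99122) = -172429 - 40100 = -212529)
f = -212529
1/((a(-421) - s(-262, 471)) - f) = 1/((2*(-421)²*(1 - 421) - 1*471) - 1*(-212529)) = 1/((2*177241*(-420) - 471) + 212529) = 1/((-148882440 - 471) + 212529) = 1/(-148882911 + 212529) = 1/(-148670382) = -1/148670382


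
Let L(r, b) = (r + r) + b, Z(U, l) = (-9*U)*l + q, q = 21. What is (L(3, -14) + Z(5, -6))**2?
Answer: 80089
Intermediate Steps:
Z(U, l) = 21 - 9*U*l (Z(U, l) = (-9*U)*l + 21 = -9*U*l + 21 = 21 - 9*U*l)
L(r, b) = b + 2*r (L(r, b) = 2*r + b = b + 2*r)
(L(3, -14) + Z(5, -6))**2 = ((-14 + 2*3) + (21 - 9*5*(-6)))**2 = ((-14 + 6) + (21 + 270))**2 = (-8 + 291)**2 = 283**2 = 80089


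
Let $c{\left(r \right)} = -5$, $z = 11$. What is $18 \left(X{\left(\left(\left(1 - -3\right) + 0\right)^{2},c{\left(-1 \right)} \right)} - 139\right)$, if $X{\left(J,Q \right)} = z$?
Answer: $-2304$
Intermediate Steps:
$X{\left(J,Q \right)} = 11$
$18 \left(X{\left(\left(\left(1 - -3\right) + 0\right)^{2},c{\left(-1 \right)} \right)} - 139\right) = 18 \left(11 - 139\right) = 18 \left(-128\right) = -2304$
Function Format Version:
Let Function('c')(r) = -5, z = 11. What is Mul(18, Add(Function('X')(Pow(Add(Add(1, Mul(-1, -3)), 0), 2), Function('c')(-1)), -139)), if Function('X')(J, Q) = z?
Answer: -2304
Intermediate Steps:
Function('X')(J, Q) = 11
Mul(18, Add(Function('X')(Pow(Add(Add(1, Mul(-1, -3)), 0), 2), Function('c')(-1)), -139)) = Mul(18, Add(11, -139)) = Mul(18, -128) = -2304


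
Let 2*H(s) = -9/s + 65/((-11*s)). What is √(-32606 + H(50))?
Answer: 3*I*√10959289/55 ≈ 180.57*I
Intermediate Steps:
H(s) = -82/(11*s) (H(s) = (-9/s + 65/((-11*s)))/2 = (-9/s + 65*(-1/(11*s)))/2 = (-9/s - 65/(11*s))/2 = (-164/(11*s))/2 = -82/(11*s))
√(-32606 + H(50)) = √(-32606 - 82/11/50) = √(-32606 - 82/11*1/50) = √(-32606 - 41/275) = √(-8966691/275) = 3*I*√10959289/55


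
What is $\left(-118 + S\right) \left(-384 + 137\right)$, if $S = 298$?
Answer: $-44460$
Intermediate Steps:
$\left(-118 + S\right) \left(-384 + 137\right) = \left(-118 + 298\right) \left(-384 + 137\right) = 180 \left(-247\right) = -44460$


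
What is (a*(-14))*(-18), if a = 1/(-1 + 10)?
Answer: 28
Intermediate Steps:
a = 1/9 ≈ 0.11111
(a*(-14))*(-18) = ((1/9)*(-14))*(-18) = -14/9*(-18) = 28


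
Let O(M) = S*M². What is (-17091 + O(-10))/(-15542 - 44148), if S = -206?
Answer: 37691/59690 ≈ 0.63145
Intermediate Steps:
O(M) = -206*M²
(-17091 + O(-10))/(-15542 - 44148) = (-17091 - 206*(-10)²)/(-15542 - 44148) = (-17091 - 206*100)/(-59690) = (-17091 - 20600)*(-1/59690) = -37691*(-1/59690) = 37691/59690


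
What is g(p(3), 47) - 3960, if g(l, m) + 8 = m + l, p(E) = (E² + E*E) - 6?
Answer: -3909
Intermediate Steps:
p(E) = -6 + 2*E² (p(E) = (E² + E²) - 6 = 2*E² - 6 = -6 + 2*E²)
g(l, m) = -8 + l + m (g(l, m) = -8 + (m + l) = -8 + (l + m) = -8 + l + m)
g(p(3), 47) - 3960 = (-8 + (-6 + 2*3²) + 47) - 3960 = (-8 + (-6 + 2*9) + 47) - 3960 = (-8 + (-6 + 18) + 47) - 3960 = (-8 + 12 + 47) - 3960 = 51 - 3960 = -3909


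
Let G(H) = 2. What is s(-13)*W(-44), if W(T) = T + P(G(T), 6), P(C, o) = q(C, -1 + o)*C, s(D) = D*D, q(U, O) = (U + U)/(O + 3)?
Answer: -7267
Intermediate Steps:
q(U, O) = 2*U/(3 + O) (q(U, O) = (2*U)/(3 + O) = 2*U/(3 + O))
s(D) = D²
P(C, o) = 2*C²/(2 + o) (P(C, o) = (2*C/(3 + (-1 + o)))*C = (2*C/(2 + o))*C = 2*C²/(2 + o))
W(T) = 1 + T (W(T) = T + 2*2²/(2 + 6) = T + 2*4/8 = T + 2*4*(⅛) = T + 1 = 1 + T)
s(-13)*W(-44) = (-13)²*(1 - 44) = 169*(-43) = -7267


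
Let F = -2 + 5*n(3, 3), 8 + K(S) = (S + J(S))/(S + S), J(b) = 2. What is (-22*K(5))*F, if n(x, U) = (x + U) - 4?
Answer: 6424/5 ≈ 1284.8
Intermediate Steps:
n(x, U) = -4 + U + x (n(x, U) = (U + x) - 4 = -4 + U + x)
K(S) = -8 + (2 + S)/(2*S) (K(S) = -8 + (S + 2)/(S + S) = -8 + (2 + S)/((2*S)) = -8 + (2 + S)*(1/(2*S)) = -8 + (2 + S)/(2*S))
F = 8 (F = -2 + 5*(-4 + 3 + 3) = -2 + 5*2 = -2 + 10 = 8)
(-22*K(5))*F = -22*(-15/2 + 1/5)*8 = -22*(-73/10)*8 = (803/5)*8 = 6424/5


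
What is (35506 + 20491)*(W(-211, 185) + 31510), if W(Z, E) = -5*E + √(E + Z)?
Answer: 1712668245 + 55997*I*√26 ≈ 1.7127e+9 + 2.8553e+5*I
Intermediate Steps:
W(Z, E) = √(E + Z) - 5*E
(35506 + 20491)*(W(-211, 185) + 31510) = (35506 + 20491)*((√(185 - 211) - 5*185) + 31510) = 55997*((√(-26) - 925) + 31510) = 55997*((I*√26 - 925) + 31510) = 55997*((-925 + I*√26) + 31510) = 55997*(30585 + I*√26) = 1712668245 + 55997*I*√26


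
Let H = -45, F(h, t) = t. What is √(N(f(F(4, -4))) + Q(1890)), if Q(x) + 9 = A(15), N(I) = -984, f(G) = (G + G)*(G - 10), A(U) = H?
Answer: I*√1038 ≈ 32.218*I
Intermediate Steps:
A(U) = -45
f(G) = 2*G*(-10 + G) (f(G) = (2*G)*(-10 + G) = 2*G*(-10 + G))
Q(x) = -54 (Q(x) = -9 - 45 = -54)
√(N(f(F(4, -4))) + Q(1890)) = √(-984 - 54) = √(-1038) = I*√1038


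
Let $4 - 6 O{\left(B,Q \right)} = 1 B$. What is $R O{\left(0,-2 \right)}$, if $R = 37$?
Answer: $\frac{74}{3} \approx 24.667$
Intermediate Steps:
$O{\left(B,Q \right)} = \frac{2}{3} - \frac{B}{6}$ ($O{\left(B,Q \right)} = \frac{2}{3} - \frac{1 B}{6} = \frac{2}{3} - \frac{B}{6}$)
$R O{\left(0,-2 \right)} = 37 \left(\frac{2}{3} - 0\right) = 37 \left(\frac{2}{3} + 0\right) = 37 \cdot \frac{2}{3} = \frac{74}{3}$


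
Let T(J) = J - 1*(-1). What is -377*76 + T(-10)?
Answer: -28661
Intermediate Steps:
T(J) = 1 + J (T(J) = J + 1 = 1 + J)
-377*76 + T(-10) = -377*76 + (1 - 10) = -28652 - 9 = -28661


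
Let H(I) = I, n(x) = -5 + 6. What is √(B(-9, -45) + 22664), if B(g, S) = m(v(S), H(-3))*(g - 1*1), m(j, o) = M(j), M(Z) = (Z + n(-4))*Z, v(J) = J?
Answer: 4*√179 ≈ 53.516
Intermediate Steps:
n(x) = 1
M(Z) = Z*(1 + Z) (M(Z) = (Z + 1)*Z = (1 + Z)*Z = Z*(1 + Z))
m(j, o) = j*(1 + j)
B(g, S) = S*(1 + S)*(-1 + g) (B(g, S) = (S*(1 + S))*(g - 1*1) = (S*(1 + S))*(g - 1) = (S*(1 + S))*(-1 + g) = S*(1 + S)*(-1 + g))
√(B(-9, -45) + 22664) = √(-45*(1 - 45)*(-1 - 9) + 22664) = √(-45*(-44)*(-10) + 22664) = √(-19800 + 22664) = √2864 = 4*√179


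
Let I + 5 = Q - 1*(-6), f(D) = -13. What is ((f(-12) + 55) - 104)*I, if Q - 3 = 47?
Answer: -3162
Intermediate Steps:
Q = 50 (Q = 3 + 47 = 50)
I = 51 (I = -5 + (50 - 1*(-6)) = -5 + (50 + 6) = -5 + 56 = 51)
((f(-12) + 55) - 104)*I = ((-13 + 55) - 104)*51 = (42 - 104)*51 = -62*51 = -3162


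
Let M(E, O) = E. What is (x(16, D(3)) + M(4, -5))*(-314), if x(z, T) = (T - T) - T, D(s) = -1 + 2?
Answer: -942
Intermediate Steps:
D(s) = 1
x(z, T) = -T (x(z, T) = 0 - T = -T)
(x(16, D(3)) + M(4, -5))*(-314) = (-1*1 + 4)*(-314) = (-1 + 4)*(-314) = 3*(-314) = -942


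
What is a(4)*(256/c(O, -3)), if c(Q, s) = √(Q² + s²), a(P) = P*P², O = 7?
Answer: 8192*√58/29 ≈ 2151.3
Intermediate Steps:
a(P) = P³
a(4)*(256/c(O, -3)) = 4³*(256/(√(7² + (-3)²))) = 64*(256/(√(49 + 9))) = 64*(256/(√58)) = 64*(256*(√58/58)) = 64*(128*√58/29) = 8192*√58/29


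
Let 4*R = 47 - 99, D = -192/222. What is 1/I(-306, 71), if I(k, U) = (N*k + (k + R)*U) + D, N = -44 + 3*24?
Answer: -37/1155061 ≈ -3.2033e-5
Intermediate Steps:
D = -32/37 (D = -192*1/222 = -32/37 ≈ -0.86486)
R = -13 (R = (47 - 99)/4 = (¼)*(-52) = -13)
N = 28 (N = -44 + 72 = 28)
I(k, U) = -32/37 + 28*k + U*(-13 + k) (I(k, U) = (28*k + (k - 13)*U) - 32/37 = (28*k + (-13 + k)*U) - 32/37 = (28*k + U*(-13 + k)) - 32/37 = -32/37 + 28*k + U*(-13 + k))
1/I(-306, 71) = 1/(-32/37 - 13*71 + 28*(-306) + 71*(-306)) = 1/(-32/37 - 923 - 8568 - 21726) = 1/(-1155061/37) = -37/1155061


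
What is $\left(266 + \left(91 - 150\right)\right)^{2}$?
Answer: $42849$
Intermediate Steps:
$\left(266 + \left(91 - 150\right)\right)^{2} = \left(266 - 59\right)^{2} = 207^{2} = 42849$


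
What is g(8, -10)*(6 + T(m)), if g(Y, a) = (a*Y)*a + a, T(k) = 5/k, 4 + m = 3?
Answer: 790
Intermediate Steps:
m = -1 (m = -4 + 3 = -1)
g(Y, a) = a + Y*a**2 (g(Y, a) = (Y*a)*a + a = Y*a**2 + a = a + Y*a**2)
g(8, -10)*(6 + T(m)) = (-10*(1 + 8*(-10)))*(6 + 5/(-1)) = (-10*(1 - 80))*(6 + 5*(-1)) = (-10*(-79))*(6 - 5) = 790*1 = 790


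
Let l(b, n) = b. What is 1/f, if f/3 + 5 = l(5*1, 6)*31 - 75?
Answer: 1/225 ≈ 0.0044444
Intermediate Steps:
f = 225 (f = -15 + 3*((5*1)*31 - 75) = -15 + 3*(5*31 - 75) = -15 + 3*(155 - 75) = -15 + 3*80 = -15 + 240 = 225)
1/f = 1/225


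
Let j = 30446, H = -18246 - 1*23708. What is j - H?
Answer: 72400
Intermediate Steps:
H = -41954 (H = -18246 - 23708 = -41954)
j - H = 30446 - 1*(-41954) = 30446 + 41954 = 72400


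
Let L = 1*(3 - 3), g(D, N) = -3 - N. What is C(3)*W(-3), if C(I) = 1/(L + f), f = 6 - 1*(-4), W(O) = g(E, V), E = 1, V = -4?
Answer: ⅒ ≈ 0.10000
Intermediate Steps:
W(O) = 1 (W(O) = -3 - 1*(-4) = -3 + 4 = 1)
f = 10 (f = 6 + 4 = 10)
L = 0 (L = 1*0 = 0)
C(I) = ⅒ (C(I) = 1/(0 + 10) = 1/10 = ⅒)
C(3)*W(-3) = (⅒)*1 = ⅒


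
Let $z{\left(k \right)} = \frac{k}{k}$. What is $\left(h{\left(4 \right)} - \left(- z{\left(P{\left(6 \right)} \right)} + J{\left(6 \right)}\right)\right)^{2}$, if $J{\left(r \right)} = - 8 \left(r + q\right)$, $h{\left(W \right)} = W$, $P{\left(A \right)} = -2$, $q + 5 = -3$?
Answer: $121$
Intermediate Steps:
$q = -8$ ($q = -5 - 3 = -8$)
$z{\left(k \right)} = 1$
$J{\left(r \right)} = 64 - 8 r$ ($J{\left(r \right)} = - 8 \left(r - 8\right) = - 8 \left(-8 + r\right) = 64 - 8 r$)
$\left(h{\left(4 \right)} - \left(- z{\left(P{\left(6 \right)} \right)} + J{\left(6 \right)}\right)\right)^{2} = \left(4 + \left(1 - \left(64 - 48\right)\right)\right)^{2} = \left(4 + \left(1 - 16\right)\right)^{2} = \left(4 - 15\right)^{2} = \left(-11\right)^{2} = 121$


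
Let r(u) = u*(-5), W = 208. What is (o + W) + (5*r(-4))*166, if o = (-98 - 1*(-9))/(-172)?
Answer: 2891065/172 ≈ 16809.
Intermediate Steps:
o = 89/172 (o = (-98 + 9)*(-1/172) = -89*(-1/172) = 89/172 ≈ 0.51744)
r(u) = -5*u
(o + W) + (5*r(-4))*166 = (89/172 + 208) + (5*(-5*(-4)))*166 = 35865/172 + (5*20)*166 = 35865/172 + 100*166 = 35865/172 + 16600 = 2891065/172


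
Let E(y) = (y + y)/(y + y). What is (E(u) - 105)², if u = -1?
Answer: 10816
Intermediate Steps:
E(y) = 1 (E(y) = (2*y)/((2*y)) = (2*y)*(1/(2*y)) = 1)
(E(u) - 105)² = (1 - 105)² = (-104)² = 10816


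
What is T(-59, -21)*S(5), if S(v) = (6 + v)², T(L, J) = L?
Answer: -7139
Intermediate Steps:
T(-59, -21)*S(5) = -59*(6 + 5)² = -59*11² = -59*121 = -7139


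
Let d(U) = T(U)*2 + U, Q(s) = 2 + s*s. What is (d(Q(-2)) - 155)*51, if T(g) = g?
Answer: -6987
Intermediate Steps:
Q(s) = 2 + s**2
d(U) = 3*U (d(U) = U*2 + U = 2*U + U = 3*U)
(d(Q(-2)) - 155)*51 = (3*(2 + (-2)**2) - 155)*51 = (3*(2 + 4) - 155)*51 = (3*6 - 155)*51 = (18 - 155)*51 = -137*51 = -6987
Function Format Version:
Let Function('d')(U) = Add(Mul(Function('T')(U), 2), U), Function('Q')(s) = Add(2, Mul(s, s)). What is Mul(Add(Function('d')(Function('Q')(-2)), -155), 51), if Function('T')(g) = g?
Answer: -6987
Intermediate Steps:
Function('Q')(s) = Add(2, Pow(s, 2))
Function('d')(U) = Mul(3, U) (Function('d')(U) = Add(Mul(U, 2), U) = Add(Mul(2, U), U) = Mul(3, U))
Mul(Add(Function('d')(Function('Q')(-2)), -155), 51) = Mul(Add(Mul(3, Add(2, Pow(-2, 2))), -155), 51) = Mul(Add(Mul(3, Add(2, 4)), -155), 51) = Mul(Add(Mul(3, 6), -155), 51) = Mul(Add(18, -155), 51) = Mul(-137, 51) = -6987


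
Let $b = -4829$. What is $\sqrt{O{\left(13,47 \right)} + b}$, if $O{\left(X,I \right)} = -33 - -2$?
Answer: $18 i \sqrt{15} \approx 69.714 i$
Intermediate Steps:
$O{\left(X,I \right)} = -31$ ($O{\left(X,I \right)} = -33 + 2 = -31$)
$\sqrt{O{\left(13,47 \right)} + b} = \sqrt{-31 - 4829} = \sqrt{-4860} = 18 i \sqrt{15}$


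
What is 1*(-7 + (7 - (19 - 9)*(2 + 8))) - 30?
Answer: -130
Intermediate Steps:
1*(-7 + (7 - (19 - 9)*(2 + 8))) - 30 = 1*(-7 + (7 - 10*10)) - 30 = 1*(-7 + (7 - 1*100)) - 30 = 1*(-7 + (7 - 100)) - 30 = 1*(-7 - 93) - 30 = 1*(-100) - 30 = -100 - 30 = -130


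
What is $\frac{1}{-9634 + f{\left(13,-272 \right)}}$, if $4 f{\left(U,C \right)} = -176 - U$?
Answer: $- \frac{4}{38725} \approx -0.00010329$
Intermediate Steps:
$f{\left(U,C \right)} = -44 - \frac{U}{4}$ ($f{\left(U,C \right)} = \frac{-176 - U}{4} = -44 - \frac{U}{4}$)
$\frac{1}{-9634 + f{\left(13,-272 \right)}} = \frac{1}{-9634 - \frac{189}{4}} = \frac{1}{- \frac{38725}{4}} = - \frac{4}{38725}$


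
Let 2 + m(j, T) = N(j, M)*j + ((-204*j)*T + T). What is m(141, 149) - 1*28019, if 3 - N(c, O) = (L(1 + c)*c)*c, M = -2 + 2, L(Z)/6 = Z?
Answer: -2392657577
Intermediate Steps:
L(Z) = 6*Z
M = 0
N(c, O) = 3 - c²*(6 + 6*c) (N(c, O) = 3 - (6*(1 + c))*c*c = 3 - (6 + 6*c)*c*c = 3 - c*(6 + 6*c)*c = 3 - c²*(6 + 6*c))
m(j, T) = -2 + T + j*(3 - 6*j² - 6*j³) - 204*T*j (m(j, T) = -2 + ((3 - 6*j² - 6*j³)*j + ((-204*j)*T + T)) = -2 + (j*(3 - 6*j² - 6*j³) + (-204*T*j + T)) = -2 + (j*(3 - 6*j² - 6*j³) + (T - 204*T*j)) = -2 + (T + j*(3 - 6*j² - 6*j³) - 204*T*j) = -2 + T + j*(3 - 6*j² - 6*j³) - 204*T*j)
m(141, 149) - 1*28019 = (-2 + 149 - 204*149*141 - 3*141*(-1 + 2*141²*(1 + 141))) - 1*28019 = (-2 + 149 - 4285836 - 3*141*(-1 + 2*19881*142)) - 28019 = (-2 + 149 - 4285836 - 3*141*(-1 + 5646204)) - 28019 = (-2 + 149 - 4285836 - 3*141*5646203) - 28019 = (-2 + 149 - 4285836 - 2388343869) - 28019 = -2392629558 - 28019 = -2392657577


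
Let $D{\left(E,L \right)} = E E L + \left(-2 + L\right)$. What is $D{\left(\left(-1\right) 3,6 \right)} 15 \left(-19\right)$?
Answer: $-16530$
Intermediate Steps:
$D{\left(E,L \right)} = -2 + L + L E^{2}$ ($D{\left(E,L \right)} = E^{2} L + \left(-2 + L\right) = L E^{2} + \left(-2 + L\right) = -2 + L + L E^{2}$)
$D{\left(\left(-1\right) 3,6 \right)} 15 \left(-19\right) = \left(-2 + 6 + 6 \left(\left(-1\right) 3\right)^{2}\right) 15 \left(-19\right) = \left(-2 + 6 + 6 \left(-3\right)^{2}\right) 15 \left(-19\right) = \left(-2 + 6 + 6 \cdot 9\right) 15 \left(-19\right) = \left(-2 + 6 + 54\right) 15 \left(-19\right) = 58 \cdot 15 \left(-19\right) = 870 \left(-19\right) = -16530$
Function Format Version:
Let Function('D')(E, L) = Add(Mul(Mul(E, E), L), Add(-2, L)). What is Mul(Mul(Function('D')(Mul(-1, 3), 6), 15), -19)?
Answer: -16530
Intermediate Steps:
Function('D')(E, L) = Add(-2, L, Mul(L, Pow(E, 2))) (Function('D')(E, L) = Add(Mul(Pow(E, 2), L), Add(-2, L)) = Add(Mul(L, Pow(E, 2)), Add(-2, L)) = Add(-2, L, Mul(L, Pow(E, 2))))
Mul(Mul(Function('D')(Mul(-1, 3), 6), 15), -19) = Mul(Mul(Add(-2, 6, Mul(6, Pow(Mul(-1, 3), 2))), 15), -19) = Mul(Mul(Add(-2, 6, Mul(6, Pow(-3, 2))), 15), -19) = Mul(Mul(Add(-2, 6, Mul(6, 9)), 15), -19) = Mul(Mul(Add(-2, 6, 54), 15), -19) = Mul(Mul(58, 15), -19) = Mul(870, -19) = -16530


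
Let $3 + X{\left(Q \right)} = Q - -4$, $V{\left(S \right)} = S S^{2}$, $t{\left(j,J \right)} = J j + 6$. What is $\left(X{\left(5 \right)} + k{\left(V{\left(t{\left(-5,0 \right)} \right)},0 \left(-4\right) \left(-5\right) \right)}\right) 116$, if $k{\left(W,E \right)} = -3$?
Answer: $348$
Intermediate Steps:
$t{\left(j,J \right)} = 6 + J j$
$V{\left(S \right)} = S^{3}$
$X{\left(Q \right)} = 1 + Q$ ($X{\left(Q \right)} = -3 + \left(Q - -4\right) = -3 + \left(Q + 4\right) = -3 + \left(4 + Q\right) = 1 + Q$)
$\left(X{\left(5 \right)} + k{\left(V{\left(t{\left(-5,0 \right)} \right)},0 \left(-4\right) \left(-5\right) \right)}\right) 116 = \left(\left(1 + 5\right) - 3\right) 116 = \left(6 - 3\right) 116 = 3 \cdot 116 = 348$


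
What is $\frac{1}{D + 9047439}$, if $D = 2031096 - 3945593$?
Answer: $\frac{1}{7132942} \approx 1.4019 \cdot 10^{-7}$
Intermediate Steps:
$D = -1914497$ ($D = 2031096 - 3945593 = -1914497$)
$\frac{1}{D + 9047439} = \frac{1}{-1914497 + 9047439} = \frac{1}{7132942}$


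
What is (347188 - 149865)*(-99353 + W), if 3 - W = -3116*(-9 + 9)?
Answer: -19604040050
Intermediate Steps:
W = 3 (W = 3 - (-779)*4*(-9 + 9) = 3 - (-779)*4*0 = 3 - (-779)*0 = 3 - 1*0 = 3 + 0 = 3)
(347188 - 149865)*(-99353 + W) = (347188 - 149865)*(-99353 + 3) = 197323*(-99350) = -19604040050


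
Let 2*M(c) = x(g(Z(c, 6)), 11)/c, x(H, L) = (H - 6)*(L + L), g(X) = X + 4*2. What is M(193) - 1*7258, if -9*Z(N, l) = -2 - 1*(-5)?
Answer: -4202327/579 ≈ -7257.9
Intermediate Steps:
Z(N, l) = -⅓ (Z(N, l) = -(-2 - 1*(-5))/9 = -(-2 + 5)/9 = -⅑*3 = -⅓)
g(X) = 8 + X (g(X) = X + 8 = 8 + X)
x(H, L) = 2*L*(-6 + H) (x(H, L) = (-6 + H)*(2*L) = 2*L*(-6 + H))
M(c) = 55/(3*c) (M(c) = ((2*11*(-6 + (8 - ⅓)))/c)/2 = ((2*11*(-6 + 23/3))/c)/2 = ((2*11*(5/3))/c)/2 = (110/(3*c))/2 = 55/(3*c))
M(193) - 1*7258 = (55/3)/193 - 1*7258 = (55/3)*(1/193) - 7258 = 55/579 - 7258 = -4202327/579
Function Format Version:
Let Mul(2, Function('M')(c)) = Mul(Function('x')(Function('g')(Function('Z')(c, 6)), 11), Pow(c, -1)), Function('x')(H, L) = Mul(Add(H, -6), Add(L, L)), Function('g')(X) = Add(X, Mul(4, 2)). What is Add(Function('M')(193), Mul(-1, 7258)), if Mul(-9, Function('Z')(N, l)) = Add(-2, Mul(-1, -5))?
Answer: Rational(-4202327, 579) ≈ -7257.9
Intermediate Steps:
Function('Z')(N, l) = Rational(-1, 3) (Function('Z')(N, l) = Mul(Rational(-1, 9), Add(-2, Mul(-1, -5))) = Mul(Rational(-1, 9), Add(-2, 5)) = Mul(Rational(-1, 9), 3) = Rational(-1, 3))
Function('g')(X) = Add(8, X) (Function('g')(X) = Add(X, 8) = Add(8, X))
Function('x')(H, L) = Mul(2, L, Add(-6, H)) (Function('x')(H, L) = Mul(Add(-6, H), Mul(2, L)) = Mul(2, L, Add(-6, H)))
Function('M')(c) = Mul(Rational(55, 3), Pow(c, -1)) (Function('M')(c) = Mul(Rational(1, 2), Mul(Mul(2, 11, Add(-6, Add(8, Rational(-1, 3)))), Pow(c, -1))) = Mul(Rational(1, 2), Mul(Mul(2, 11, Add(-6, Rational(23, 3))), Pow(c, -1))) = Mul(Rational(1, 2), Mul(Mul(2, 11, Rational(5, 3)), Pow(c, -1))) = Mul(Rational(1, 2), Mul(Rational(110, 3), Pow(c, -1))) = Mul(Rational(55, 3), Pow(c, -1)))
Add(Function('M')(193), Mul(-1, 7258)) = Add(Mul(Rational(55, 3), Pow(193, -1)), Mul(-1, 7258)) = Add(Mul(Rational(55, 3), Rational(1, 193)), -7258) = Add(Rational(55, 579), -7258) = Rational(-4202327, 579)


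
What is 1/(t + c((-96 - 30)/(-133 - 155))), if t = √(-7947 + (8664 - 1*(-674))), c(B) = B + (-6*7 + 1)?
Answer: -10384/65105 - 256*√1391/65105 ≈ -0.30615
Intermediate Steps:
c(B) = -41 + B (c(B) = B + (-42 + 1) = B - 41 = -41 + B)
t = √1391 (t = √(-7947 + (8664 + 674)) = √(-7947 + 9338) = √1391 ≈ 37.296)
1/(t + c((-96 - 30)/(-133 - 155))) = 1/(√1391 + (-41 + (-96 - 30)/(-133 - 155))) = 1/(√1391 + (-41 - 126/(-288))) = 1/(√1391 + (-41 - 126*(-1/288))) = 1/(√1391 + (-41 + 7/16)) = 1/(√1391 - 649/16) = 1/(-649/16 + √1391)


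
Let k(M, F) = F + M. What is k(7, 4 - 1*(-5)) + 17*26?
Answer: 458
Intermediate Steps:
k(7, 4 - 1*(-5)) + 17*26 = ((4 - 1*(-5)) + 7) + 17*26 = ((4 + 5) + 7) + 442 = (9 + 7) + 442 = 16 + 442 = 458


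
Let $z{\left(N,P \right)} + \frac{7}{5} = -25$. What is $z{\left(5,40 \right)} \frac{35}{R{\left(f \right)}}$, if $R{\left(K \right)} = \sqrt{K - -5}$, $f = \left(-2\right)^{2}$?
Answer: $-308$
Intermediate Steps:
$z{\left(N,P \right)} = - \frac{132}{5}$ ($z{\left(N,P \right)} = - \frac{7}{5} - 25 = - \frac{132}{5}$)
$f = 4$
$R{\left(K \right)} = \sqrt{5 + K}$ ($R{\left(K \right)} = \sqrt{K + 5} = \sqrt{5 + K}$)
$z{\left(5,40 \right)} \frac{35}{R{\left(f \right)}} = - \frac{132 \frac{35}{\sqrt{5 + 4}}}{5} = - \frac{132 \frac{35}{\sqrt{9}}}{5} = - \frac{132 \cdot \frac{35}{3}}{5} = - \frac{132 \cdot 35 \cdot \frac{1}{3}}{5} = \left(- \frac{132}{5}\right) \frac{35}{3} = -308$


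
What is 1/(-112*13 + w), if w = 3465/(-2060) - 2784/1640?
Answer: -84460/123259201 ≈ -0.00068522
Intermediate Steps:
w = -285441/84460 (w = 3465*(-1/2060) - 2784*1/1640 = -693/412 - 348/205 = -285441/84460 ≈ -3.3796)
1/(-112*13 + w) = 1/(-112*13 - 285441/84460) = 1/(-1456 - 285441/84460) = 1/(-123259201/84460) = -84460/123259201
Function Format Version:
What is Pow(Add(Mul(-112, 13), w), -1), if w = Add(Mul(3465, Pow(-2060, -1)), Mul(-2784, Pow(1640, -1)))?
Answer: Rational(-84460, 123259201) ≈ -0.00068522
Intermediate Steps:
w = Rational(-285441, 84460) (w = Add(Mul(3465, Rational(-1, 2060)), Mul(-2784, Rational(1, 1640))) = Add(Rational(-693, 412), Rational(-348, 205)) = Rational(-285441, 84460) ≈ -3.3796)
Pow(Add(Mul(-112, 13), w), -1) = Pow(Add(Mul(-112, 13), Rational(-285441, 84460)), -1) = Pow(Add(-1456, Rational(-285441, 84460)), -1) = Pow(Rational(-123259201, 84460), -1) = Rational(-84460, 123259201)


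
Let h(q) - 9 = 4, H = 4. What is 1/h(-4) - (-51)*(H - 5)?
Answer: -662/13 ≈ -50.923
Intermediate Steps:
h(q) = 13 (h(q) = 9 + 4 = 13)
1/h(-4) - (-51)*(H - 5) = 1/13 - (-51)*(4 - 5) = 1/13 - (-51)*(-1) = 1/13 - 17*3 = 1/13 - 51 = -662/13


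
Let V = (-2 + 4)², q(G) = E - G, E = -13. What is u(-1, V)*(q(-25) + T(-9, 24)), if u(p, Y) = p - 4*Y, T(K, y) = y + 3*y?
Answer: -1836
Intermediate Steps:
T(K, y) = 4*y
q(G) = -13 - G
V = 4 (V = 2² = 4)
u(-1, V)*(q(-25) + T(-9, 24)) = (-1 - 4*4)*((-13 - 1*(-25)) + 4*24) = (-1 - 16)*((-13 + 25) + 96) = -17*(12 + 96) = -17*108 = -1836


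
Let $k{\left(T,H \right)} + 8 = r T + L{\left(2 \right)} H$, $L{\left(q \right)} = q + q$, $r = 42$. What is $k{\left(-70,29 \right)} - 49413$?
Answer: $-52245$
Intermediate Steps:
$L{\left(q \right)} = 2 q$
$k{\left(T,H \right)} = -8 + 4 H + 42 T$ ($k{\left(T,H \right)} = -8 + \left(42 T + 2 \cdot 2 H\right) = -8 + \left(42 T + 4 H\right) = -8 + \left(4 H + 42 T\right) = -8 + 4 H + 42 T$)
$k{\left(-70,29 \right)} - 49413 = \left(-8 + 4 \cdot 29 + 42 \left(-70\right)\right) - 49413 = \left(-8 + 116 - 2940\right) - 49413 = -2832 - 49413 = -52245$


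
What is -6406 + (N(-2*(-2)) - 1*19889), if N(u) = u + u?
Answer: -26287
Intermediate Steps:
N(u) = 2*u
-6406 + (N(-2*(-2)) - 1*19889) = -6406 + (2*(-2*(-2)) - 1*19889) = -6406 + (2*4 - 19889) = -6406 + (8 - 19889) = -6406 - 19881 = -26287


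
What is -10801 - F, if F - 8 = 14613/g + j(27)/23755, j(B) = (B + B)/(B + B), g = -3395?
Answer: -174275907121/16129645 ≈ -10805.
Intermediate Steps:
j(B) = 1 (j(B) = (2*B)/((2*B)) = (2*B)*(1/(2*B)) = 1)
F = 59611476/16129645 (F = 8 + (14613/(-3395) + 1/23755) = 8 + (14613*(-1/3395) + 1*(1/23755)) = 8 + (-14613/3395 + 1/23755) = 8 - 69425684/16129645 = 59611476/16129645 ≈ 3.6958)
-10801 - F = -10801 - 1*59611476/16129645 = -10801 - 59611476/16129645 = -174275907121/16129645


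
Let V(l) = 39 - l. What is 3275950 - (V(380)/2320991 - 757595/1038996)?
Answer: 7899956379565158481/2411500365036 ≈ 3.2760e+6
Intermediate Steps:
3275950 - (V(380)/2320991 - 757595/1038996) = 3275950 - ((39 - 1*380)/2320991 - 757595/1038996) = 3275950 - ((39 - 380)*(1/2320991) - 757595*1/1038996) = 3275950 - (-341*1/2320991 - 757595/1038996) = 3275950 - (-341/2320991 - 757595/1038996) = 3275950 - 1*(-1758725474281/2411500365036) = 3275950 + 1758725474281/2411500365036 = 7899956379565158481/2411500365036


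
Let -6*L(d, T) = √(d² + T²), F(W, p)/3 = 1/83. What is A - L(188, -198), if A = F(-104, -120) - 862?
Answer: -71543/83 + √18637/3 ≈ -816.46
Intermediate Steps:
F(W, p) = 3/83
L(d, T) = -√(T² + d²)/6 (L(d, T) = -√(d² + T²)/6 = -√(T² + d²)/6)
A = -71543/83 (A = 3/83 - 862 = -71543/83 ≈ -861.96)
A - L(188, -198) = -71543/83 - (-1)*√((-198)² + 188²)/6 = -71543/83 - (-1)*√(39204 + 35344)/6 = -71543/83 - (-1)*√74548/6 = -71543/83 - (-1)*2*√18637/6 = -71543/83 - (-1)*√18637/3 = -71543/83 + √18637/3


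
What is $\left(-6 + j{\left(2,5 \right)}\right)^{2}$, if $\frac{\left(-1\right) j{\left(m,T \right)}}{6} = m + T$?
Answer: $2304$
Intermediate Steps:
$j{\left(m,T \right)} = - 6 T - 6 m$ ($j{\left(m,T \right)} = - 6 \left(m + T\right) = - 6 \left(T + m\right) = - 6 T - 6 m$)
$\left(-6 + j{\left(2,5 \right)}\right)^{2} = \left(-6 - 42\right)^{2} = \left(-48\right)^{2} = 2304$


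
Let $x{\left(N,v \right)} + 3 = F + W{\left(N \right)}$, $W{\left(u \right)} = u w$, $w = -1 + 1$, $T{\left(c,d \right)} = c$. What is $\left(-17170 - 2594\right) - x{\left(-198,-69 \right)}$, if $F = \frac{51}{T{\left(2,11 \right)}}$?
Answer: $- \frac{39573}{2} \approx -19787.0$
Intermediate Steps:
$F = \frac{51}{2} \approx 25.5$
$w = 0$
$W{\left(u \right)} = 0$ ($W{\left(u \right)} = u 0 = 0$)
$x{\left(N,v \right)} = \frac{45}{2}$ ($x{\left(N,v \right)} = -3 + \left(\frac{51}{2} + 0\right) = -3 + \frac{51}{2} = \frac{45}{2}$)
$\left(-17170 - 2594\right) - x{\left(-198,-69 \right)} = \left(-17170 - 2594\right) - \frac{45}{2} = -19764 - \frac{45}{2} = - \frac{39573}{2}$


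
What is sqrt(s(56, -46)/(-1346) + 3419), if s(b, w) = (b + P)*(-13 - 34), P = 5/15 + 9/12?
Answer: sqrt(223123255554)/8076 ≈ 58.489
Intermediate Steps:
P = 13/12 (P = 5*(1/15) + 9*(1/12) = 1/3 + 3/4 = 13/12 ≈ 1.0833)
s(b, w) = -611/12 - 47*b (s(b, w) = (b + 13/12)*(-13 - 34) = (13/12 + b)*(-47) = -611/12 - 47*b)
sqrt(s(56, -46)/(-1346) + 3419) = sqrt((-611/12 - 47*56)/(-1346) + 3419) = sqrt((-611/12 - 2632)*(-1/1346) + 3419) = sqrt(-32195/12*(-1/1346) + 3419) = sqrt(32195/16152 + 3419) = sqrt(55255883/16152) = sqrt(223123255554)/8076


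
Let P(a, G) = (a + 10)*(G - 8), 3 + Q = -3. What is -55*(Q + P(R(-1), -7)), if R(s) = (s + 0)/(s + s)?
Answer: 17985/2 ≈ 8992.5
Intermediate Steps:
Q = -6 (Q = -3 - 3 = -6)
R(s) = 1/2 (R(s) = s/((2*s)) = s*(1/(2*s)) = 1/2)
P(a, G) = (-8 + G)*(10 + a) (P(a, G) = (10 + a)*(-8 + G) = (-8 + G)*(10 + a))
-55*(Q + P(R(-1), -7)) = -55*(-6 + (-80 - 8*1/2 + 10*(-7) - 7*1/2)) = -55*(-6 + (-80 - 4 - 70 - 7/2)) = -55*(-6 - 315/2) = -55*(-327/2) = 17985/2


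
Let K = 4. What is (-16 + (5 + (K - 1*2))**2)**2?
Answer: 1089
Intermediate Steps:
(-16 + (5 + (K - 1*2))**2)**2 = (-16 + (5 + (4 - 1*2))**2)**2 = (-16 + (5 + (4 - 2))**2)**2 = (-16 + (5 + 2)**2)**2 = (-16 + 7**2)**2 = (-16 + 49)**2 = 33**2 = 1089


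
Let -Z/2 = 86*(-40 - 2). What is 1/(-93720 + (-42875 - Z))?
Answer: -1/143819 ≈ -6.9532e-6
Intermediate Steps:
Z = 7224 (Z = -172*(-40 - 2) = -172*(-42) = -2*(-3612) = 7224)
1/(-93720 + (-42875 - Z)) = 1/(-93720 + (-42875 - 1*7224)) = 1/(-93720 + (-42875 - 7224)) = 1/(-93720 - 50099) = 1/(-143819) = -1/143819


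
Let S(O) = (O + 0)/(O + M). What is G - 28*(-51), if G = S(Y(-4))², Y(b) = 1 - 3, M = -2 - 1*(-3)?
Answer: 1432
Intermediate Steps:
M = 1 (M = -2 + 3 = 1)
Y(b) = -2
S(O) = O/(1 + O) (S(O) = (O + 0)/(O + 1) = O/(1 + O))
G = 4 (G = (-2/(1 - 2))² = (-2/(-1))² = (-2*(-1))² = 2² = 4)
G - 28*(-51) = 4 - 28*(-51) = 4 + 1428 = 1432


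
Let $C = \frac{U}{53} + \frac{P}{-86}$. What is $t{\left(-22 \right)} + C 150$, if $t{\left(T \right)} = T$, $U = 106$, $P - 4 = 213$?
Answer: $- \frac{4321}{43} \approx -100.49$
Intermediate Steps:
$P = 217$ ($P = 4 + 213 = 217$)
$C = - \frac{45}{86}$ ($C = \frac{106}{53} + \frac{217}{-86} = 106 \cdot \frac{1}{53} + 217 \left(- \frac{1}{86}\right) = 2 - \frac{217}{86} = - \frac{45}{86} \approx -0.52326$)
$t{\left(-22 \right)} + C 150 = -22 - \frac{3375}{43} = - \frac{4321}{43}$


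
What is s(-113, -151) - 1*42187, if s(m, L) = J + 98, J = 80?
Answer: -42009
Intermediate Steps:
s(m, L) = 178 (s(m, L) = 80 + 98 = 178)
s(-113, -151) - 1*42187 = 178 - 1*42187 = 178 - 42187 = -42009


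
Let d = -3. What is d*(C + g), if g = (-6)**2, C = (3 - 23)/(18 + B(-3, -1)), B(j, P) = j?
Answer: -104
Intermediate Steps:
C = -4/3 (C = (3 - 23)/(18 - 3) = -20/15 = -20*1/15 = -4/3 ≈ -1.3333)
g = 36
d*(C + g) = -3*(-4/3 + 36) = -3*104/3 = -104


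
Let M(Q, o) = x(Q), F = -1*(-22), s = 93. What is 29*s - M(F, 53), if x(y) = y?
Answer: 2675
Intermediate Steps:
F = 22
M(Q, o) = Q
29*s - M(F, 53) = 29*93 - 1*22 = 2697 - 22 = 2675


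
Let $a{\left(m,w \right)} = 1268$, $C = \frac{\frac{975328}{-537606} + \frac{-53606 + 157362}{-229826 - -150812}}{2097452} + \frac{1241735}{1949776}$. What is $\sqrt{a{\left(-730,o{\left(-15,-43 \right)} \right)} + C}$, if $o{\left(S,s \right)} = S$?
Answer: $\frac{\sqrt{115393719123334463365345874238138810202727443}}{301593809386075619868} \approx 35.618$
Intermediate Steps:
$C = \frac{2304872224001820499199}{3619125712632907438416}$ ($C = \left(975328 \left(- \frac{1}{537606}\right) + \frac{103756}{-229826 + 150812}\right) \frac{1}{2097452} + 1241735 \cdot \frac{1}{1949776} = \left(- \frac{487664}{268803} + \frac{103756}{-79014}\right) \frac{1}{2097452} + \frac{1241735}{1949776} = \left(- \frac{487664}{268803} + 103756 \left(- \frac{1}{79014}\right)\right) \frac{1}{2097452} + \frac{1241735}{1949776} = \left(- \frac{487664}{268803} - \frac{51878}{39507}\right) \frac{1}{2097452} + \frac{1241735}{1949776} = \left(- \frac{11070367894}{3539866707}\right) \frac{1}{2097452} + \frac{1241735}{1949776} = - \frac{5535183947}{3712350252165282} + \frac{1241735}{1949776} = \frac{2304872224001820499199}{3619125712632907438416} \approx 0.63686$)
$\sqrt{a{\left(-730,o{\left(-15,-43 \right)} \right)} + C} = \sqrt{1268 + \frac{2304872224001820499199}{3619125712632907438416}} = \sqrt{\frac{4591356275842528452410687}{3619125712632907438416}} = \frac{\sqrt{115393719123334463365345874238138810202727443}}{301593809386075619868}$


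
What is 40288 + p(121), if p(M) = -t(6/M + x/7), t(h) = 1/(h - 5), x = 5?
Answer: 144554191/3588 ≈ 40288.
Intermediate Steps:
t(h) = 1/(-5 + h)
p(M) = -1/(-30/7 + 6/M) (p(M) = -1/(-5 + (6/M + 5/7)) = -1/(-5 + (5/7 + 6/M)) = -1/(-30/7 + 6/M))
40288 + p(121) = 40288 + (7/6)*121/(-7 + 5*121) = 40288 + (7/6)*121/(-7 + 605) = 40288 + (7/6)*121/598 = 40288 + (7/6)*121*(1/598) = 40288 + 847/3588 = 144554191/3588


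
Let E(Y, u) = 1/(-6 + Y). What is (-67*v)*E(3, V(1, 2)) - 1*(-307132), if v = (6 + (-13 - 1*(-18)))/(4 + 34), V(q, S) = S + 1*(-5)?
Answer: 35013785/114 ≈ 3.0714e+5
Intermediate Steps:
V(q, S) = -5 + S (V(q, S) = S - 5 = -5 + S)
v = 11/38 (v = (6 + (-13 + 18))/38 = (6 + 5)*(1/38) = 11*(1/38) = 11/38 ≈ 0.28947)
(-67*v)*E(3, V(1, 2)) - 1*(-307132) = (-67*11/38)/(-6 + 3) - 1*(-307132) = -737/38/(-3) + 307132 = -737/38*(-⅓) + 307132 = 737/114 + 307132 = 35013785/114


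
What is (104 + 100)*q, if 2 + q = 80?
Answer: 15912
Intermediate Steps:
q = 78 (q = -2 + 80 = 78)
(104 + 100)*q = (104 + 100)*78 = 204*78 = 15912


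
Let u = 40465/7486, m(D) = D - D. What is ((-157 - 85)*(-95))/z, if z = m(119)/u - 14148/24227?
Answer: -278489365/7074 ≈ -39368.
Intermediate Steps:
m(D) = 0
u = 40465/7486 (u = 40465*(1/7486) = 40465/7486 ≈ 5.4054)
z = -14148/24227 (z = 0/(40465/7486) - 14148/24227 = 0*(7486/40465) - 14148*1/24227 = 0 - 14148/24227 = -14148/24227 ≈ -0.58398)
((-157 - 85)*(-95))/z = ((-157 - 85)*(-95))/(-14148/24227) = -242*(-95)*(-24227/14148) = 22990*(-24227/14148) = -278489365/7074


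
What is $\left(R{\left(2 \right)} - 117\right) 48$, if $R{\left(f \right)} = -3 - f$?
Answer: $-5856$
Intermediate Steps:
$\left(R{\left(2 \right)} - 117\right) 48 = \left(\left(-3 - 2\right) - 117\right) 48 = \left(-5 - 117\right) 48 = \left(-122\right) 48 = -5856$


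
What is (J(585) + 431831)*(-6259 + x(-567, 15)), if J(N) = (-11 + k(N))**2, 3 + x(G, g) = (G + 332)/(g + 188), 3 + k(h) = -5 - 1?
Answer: -549547570251/203 ≈ -2.7071e+9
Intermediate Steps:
k(h) = -9 (k(h) = -3 + (-5 - 1) = -3 - 6 = -9)
x(G, g) = -3 + (332 + G)/(188 + g) (x(G, g) = -3 + (G + 332)/(g + 188) = -3 + (332 + G)/(188 + g))
J(N) = 400 (J(N) = (-11 - 9)**2 = (-20)**2 = 400)
(J(585) + 431831)*(-6259 + x(-567, 15)) = (400 + 431831)*(-6259 + (-232 - 567 - 3*15)/(188 + 15)) = 432231*(-6259 + (-232 - 567 - 45)/203) = 432231*(-6259 + (1/203)*(-844)) = 432231*(-6259 - 844/203) = 432231*(-1271421/203) = -549547570251/203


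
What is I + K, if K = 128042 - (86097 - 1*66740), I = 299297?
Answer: 407982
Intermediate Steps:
K = 108685 (K = 128042 - (86097 - 66740) = 128042 - 1*19357 = 128042 - 19357 = 108685)
I + K = 299297 + 108685 = 407982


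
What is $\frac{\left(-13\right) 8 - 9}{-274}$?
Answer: $\frac{113}{274} \approx 0.41241$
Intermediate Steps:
$\frac{\left(-13\right) 8 - 9}{-274} = \left(-104 - 9\right) \left(- \frac{1}{274}\right) = \left(-113\right) \left(- \frac{1}{274}\right) = \frac{113}{274}$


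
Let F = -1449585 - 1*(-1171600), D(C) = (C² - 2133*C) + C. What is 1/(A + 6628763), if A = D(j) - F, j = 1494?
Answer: 1/5953576 ≈ 1.6797e-7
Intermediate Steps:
D(C) = C² - 2132*C
F = -277985 (F = -1449585 + 1171600 = -277985)
A = -675187 (A = 1494*(-2132 + 1494) - 1*(-277985) = 1494*(-638) + 277985 = -953172 + 277985 = -675187)
1/(A + 6628763) = 1/(-675187 + 6628763) = 1/5953576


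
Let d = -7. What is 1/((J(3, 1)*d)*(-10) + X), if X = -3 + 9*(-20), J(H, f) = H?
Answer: 1/27 ≈ 0.037037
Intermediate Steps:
X = -183 (X = -3 - 180 = -183)
1/((J(3, 1)*d)*(-10) + X) = 1/((3*(-7))*(-10) - 183) = 1/(-21*(-10) - 183) = 1/(210 - 183) = 1/27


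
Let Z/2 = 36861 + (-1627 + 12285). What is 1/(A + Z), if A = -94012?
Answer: 1/1026 ≈ 0.00097466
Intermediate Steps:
Z = 95038 (Z = 2*(36861 + (-1627 + 12285)) = 2*(36861 + 10658) = 2*47519 = 95038)
1/(A + Z) = 1/(-94012 + 95038) = 1/1026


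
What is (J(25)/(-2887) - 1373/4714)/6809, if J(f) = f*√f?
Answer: -4553101/92665846262 ≈ -4.9135e-5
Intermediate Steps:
J(f) = f^(3/2)
(J(25)/(-2887) - 1373/4714)/6809 = (25^(3/2)/(-2887) - 1373/4714)/6809 = (125*(-1/2887) - 1373*1/4714)*(1/6809) = (-125/2887 - 1373/4714)*(1/6809) = -4553101/13609318*1/6809 = -4553101/92665846262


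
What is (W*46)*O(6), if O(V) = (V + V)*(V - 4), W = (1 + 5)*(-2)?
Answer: -13248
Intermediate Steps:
W = -12 (W = 6*(-2) = -12)
O(V) = 2*V*(-4 + V) (O(V) = (2*V)*(-4 + V) = 2*V*(-4 + V))
(W*46)*O(6) = (-12*46)*(2*6*(-4 + 6)) = -1104*6*2 = -552*24 = -13248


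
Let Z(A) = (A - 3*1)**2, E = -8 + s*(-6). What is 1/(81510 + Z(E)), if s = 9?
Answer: 1/85735 ≈ 1.1664e-5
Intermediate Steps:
E = -62 (E = -8 + 9*(-6) = -8 - 54 = -62)
Z(A) = (-3 + A)**2 (Z(A) = (A - 3)**2 = (-3 + A)**2)
1/(81510 + Z(E)) = 1/(81510 + (-3 - 62)**2) = 1/(81510 + (-65)**2) = 1/(81510 + 4225) = 1/85735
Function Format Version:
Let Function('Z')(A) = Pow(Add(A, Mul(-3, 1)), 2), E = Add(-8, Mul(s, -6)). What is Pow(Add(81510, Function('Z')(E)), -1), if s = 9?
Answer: Rational(1, 85735) ≈ 1.1664e-5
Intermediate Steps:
E = -62 (E = Add(-8, Mul(9, -6)) = Add(-8, -54) = -62)
Function('Z')(A) = Pow(Add(-3, A), 2) (Function('Z')(A) = Pow(Add(A, -3), 2) = Pow(Add(-3, A), 2))
Pow(Add(81510, Function('Z')(E)), -1) = Pow(Add(81510, Pow(Add(-3, -62), 2)), -1) = Pow(Add(81510, Pow(-65, 2)), -1) = Pow(Add(81510, 4225), -1) = Pow(85735, -1) = Rational(1, 85735)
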